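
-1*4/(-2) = 2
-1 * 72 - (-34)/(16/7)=-57.12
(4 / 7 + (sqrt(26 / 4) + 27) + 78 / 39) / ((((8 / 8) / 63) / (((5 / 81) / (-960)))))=-23 / 192-7 * sqrt(26) / 3456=-0.13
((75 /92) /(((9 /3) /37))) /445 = 185 /8188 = 0.02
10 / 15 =0.67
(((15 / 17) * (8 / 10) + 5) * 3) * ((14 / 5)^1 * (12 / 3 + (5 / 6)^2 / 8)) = 799183 / 4080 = 195.88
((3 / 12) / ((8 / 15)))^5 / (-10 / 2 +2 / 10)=-1265625 / 268435456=-0.00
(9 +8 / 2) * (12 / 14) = 78 / 7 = 11.14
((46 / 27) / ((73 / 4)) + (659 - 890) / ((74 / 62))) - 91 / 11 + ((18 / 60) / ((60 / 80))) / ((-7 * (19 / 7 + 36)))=-219266498444 / 1086976935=-201.72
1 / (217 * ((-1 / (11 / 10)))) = -0.01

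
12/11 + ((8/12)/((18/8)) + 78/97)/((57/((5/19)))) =34195034/31200147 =1.10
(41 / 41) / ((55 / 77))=7 / 5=1.40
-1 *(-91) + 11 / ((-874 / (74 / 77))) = 278332 / 3059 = 90.99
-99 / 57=-33 / 19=-1.74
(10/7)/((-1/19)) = -190/7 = -27.14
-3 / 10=-0.30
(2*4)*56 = 448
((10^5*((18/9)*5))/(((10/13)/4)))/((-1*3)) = -5200000/3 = -1733333.33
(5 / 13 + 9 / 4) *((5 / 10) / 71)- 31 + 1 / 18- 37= -4514083 / 66456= -67.93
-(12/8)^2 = -2.25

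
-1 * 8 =-8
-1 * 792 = -792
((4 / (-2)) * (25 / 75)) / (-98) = 1 / 147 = 0.01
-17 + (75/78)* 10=-96/13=-7.38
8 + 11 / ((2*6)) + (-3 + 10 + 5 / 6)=67 / 4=16.75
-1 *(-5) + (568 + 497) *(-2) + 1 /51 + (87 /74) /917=-2124.98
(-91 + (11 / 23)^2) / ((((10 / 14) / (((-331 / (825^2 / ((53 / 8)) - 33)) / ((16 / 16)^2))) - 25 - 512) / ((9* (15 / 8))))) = 132674814405 / 65709129824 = 2.02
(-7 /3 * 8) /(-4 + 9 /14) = 784 /141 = 5.56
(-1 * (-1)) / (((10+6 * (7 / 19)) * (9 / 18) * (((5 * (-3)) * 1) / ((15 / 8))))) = -19 / 928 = -0.02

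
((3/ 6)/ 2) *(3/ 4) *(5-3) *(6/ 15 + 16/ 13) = 159/ 260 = 0.61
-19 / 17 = -1.12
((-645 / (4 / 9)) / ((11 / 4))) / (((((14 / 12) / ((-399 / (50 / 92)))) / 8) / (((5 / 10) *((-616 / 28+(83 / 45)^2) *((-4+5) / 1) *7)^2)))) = 22513508429.04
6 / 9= 2 / 3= 0.67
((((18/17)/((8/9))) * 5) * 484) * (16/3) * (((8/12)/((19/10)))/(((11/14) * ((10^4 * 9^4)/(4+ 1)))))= 0.00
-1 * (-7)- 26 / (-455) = 247 / 35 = 7.06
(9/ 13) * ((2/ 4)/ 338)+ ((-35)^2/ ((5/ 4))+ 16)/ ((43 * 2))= 4376811/ 377884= 11.58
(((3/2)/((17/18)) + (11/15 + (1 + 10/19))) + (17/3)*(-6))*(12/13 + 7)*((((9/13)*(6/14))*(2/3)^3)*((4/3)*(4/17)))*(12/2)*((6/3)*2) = -15408088064/97437795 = -158.13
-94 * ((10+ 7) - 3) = -1316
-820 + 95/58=-47465/58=-818.36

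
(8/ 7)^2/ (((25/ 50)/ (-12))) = -1536/ 49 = -31.35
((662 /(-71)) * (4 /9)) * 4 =-16.58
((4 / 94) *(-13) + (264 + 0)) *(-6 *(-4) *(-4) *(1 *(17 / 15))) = -6735808 / 235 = -28663.01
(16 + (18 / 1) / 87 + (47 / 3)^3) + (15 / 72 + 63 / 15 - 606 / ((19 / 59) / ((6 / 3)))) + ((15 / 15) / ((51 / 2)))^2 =17599228999 / 171978120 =102.33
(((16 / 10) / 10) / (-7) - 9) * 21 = -4737 / 25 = -189.48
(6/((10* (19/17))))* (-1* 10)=-102/19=-5.37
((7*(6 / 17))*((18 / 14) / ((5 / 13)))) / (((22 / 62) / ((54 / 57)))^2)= 218577528 / 3712885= 58.87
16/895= 0.02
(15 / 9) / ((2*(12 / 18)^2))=15 / 8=1.88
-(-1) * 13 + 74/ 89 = 1231/ 89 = 13.83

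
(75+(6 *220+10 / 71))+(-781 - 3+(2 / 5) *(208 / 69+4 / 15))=75010219 / 122475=612.45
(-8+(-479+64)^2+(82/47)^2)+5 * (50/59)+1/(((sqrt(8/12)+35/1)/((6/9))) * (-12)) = sqrt(6)/66114+494668531070549/2872234578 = 172224.28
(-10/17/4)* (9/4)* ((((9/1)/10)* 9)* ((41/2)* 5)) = -149445/544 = -274.72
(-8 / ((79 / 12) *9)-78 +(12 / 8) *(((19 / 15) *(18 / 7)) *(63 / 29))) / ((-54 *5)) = 2320367 / 9278550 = 0.25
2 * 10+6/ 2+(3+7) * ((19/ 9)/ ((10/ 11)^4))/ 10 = 2348179/ 90000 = 26.09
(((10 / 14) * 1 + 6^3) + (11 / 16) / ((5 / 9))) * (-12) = -366159 / 140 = -2615.42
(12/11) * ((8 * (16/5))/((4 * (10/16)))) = 3072/275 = 11.17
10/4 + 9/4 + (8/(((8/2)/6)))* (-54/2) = -1277/4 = -319.25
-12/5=-2.40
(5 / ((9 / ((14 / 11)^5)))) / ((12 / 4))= 2689120 / 4348377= 0.62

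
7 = 7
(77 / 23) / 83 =77 / 1909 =0.04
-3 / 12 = -1 / 4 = -0.25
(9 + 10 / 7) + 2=87 / 7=12.43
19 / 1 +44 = 63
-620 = -620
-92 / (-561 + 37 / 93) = 2139 / 13034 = 0.16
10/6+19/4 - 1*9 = -31/12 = -2.58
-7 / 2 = -3.50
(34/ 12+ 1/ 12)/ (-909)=-35/ 10908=-0.00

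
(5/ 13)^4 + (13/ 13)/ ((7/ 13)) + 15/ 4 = 4501577/ 799708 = 5.63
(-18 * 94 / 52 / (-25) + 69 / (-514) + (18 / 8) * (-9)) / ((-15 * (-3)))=-2125177 / 5011500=-0.42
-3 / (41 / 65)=-195 / 41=-4.76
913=913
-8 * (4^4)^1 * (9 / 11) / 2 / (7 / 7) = -9216 / 11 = -837.82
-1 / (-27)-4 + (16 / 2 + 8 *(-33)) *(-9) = 62101 / 27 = 2300.04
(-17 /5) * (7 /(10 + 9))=-119 /95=-1.25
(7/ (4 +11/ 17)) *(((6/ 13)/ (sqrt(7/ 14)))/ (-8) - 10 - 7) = -2023/ 79 - 357 *sqrt(2)/ 4108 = -25.73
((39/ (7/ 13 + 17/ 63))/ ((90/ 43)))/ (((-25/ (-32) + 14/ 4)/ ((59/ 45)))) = 24010168/ 3401025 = 7.06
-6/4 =-3/2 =-1.50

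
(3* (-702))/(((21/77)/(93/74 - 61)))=17069481/37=461337.32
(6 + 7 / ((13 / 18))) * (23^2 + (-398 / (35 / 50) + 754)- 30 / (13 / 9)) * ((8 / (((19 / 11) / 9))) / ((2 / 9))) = 45893955888 / 22477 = 2041818.57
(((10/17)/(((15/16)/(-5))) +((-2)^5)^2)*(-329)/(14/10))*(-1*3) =12235040/17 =719708.24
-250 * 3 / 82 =-9.15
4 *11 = 44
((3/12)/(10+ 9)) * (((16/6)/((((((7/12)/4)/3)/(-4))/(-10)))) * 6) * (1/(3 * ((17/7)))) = 7680/323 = 23.78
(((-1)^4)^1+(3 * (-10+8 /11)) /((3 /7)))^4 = 244242535681 /14641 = 16682093.82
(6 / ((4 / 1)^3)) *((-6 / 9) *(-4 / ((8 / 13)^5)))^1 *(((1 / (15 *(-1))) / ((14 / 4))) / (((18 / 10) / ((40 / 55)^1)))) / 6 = -371293 / 102187008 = -0.00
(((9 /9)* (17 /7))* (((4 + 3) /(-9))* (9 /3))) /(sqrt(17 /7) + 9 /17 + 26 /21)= -1276513 /88642 + 103173* sqrt(119) /88642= -1.70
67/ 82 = 0.82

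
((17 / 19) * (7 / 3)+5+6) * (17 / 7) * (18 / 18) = 12682 / 399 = 31.78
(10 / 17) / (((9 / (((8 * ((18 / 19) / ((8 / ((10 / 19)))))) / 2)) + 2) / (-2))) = -200 / 6477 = -0.03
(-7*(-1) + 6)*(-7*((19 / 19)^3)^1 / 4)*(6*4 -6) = -819 / 2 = -409.50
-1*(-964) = 964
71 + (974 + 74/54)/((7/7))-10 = 27982/27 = 1036.37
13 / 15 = 0.87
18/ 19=0.95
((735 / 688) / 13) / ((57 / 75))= 18375 / 169936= 0.11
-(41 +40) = -81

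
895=895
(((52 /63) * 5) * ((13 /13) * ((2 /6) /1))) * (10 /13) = 200 /189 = 1.06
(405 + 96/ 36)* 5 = 6115/ 3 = 2038.33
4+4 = 8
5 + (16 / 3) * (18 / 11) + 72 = 943 / 11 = 85.73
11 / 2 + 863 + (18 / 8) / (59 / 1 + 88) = 170229 / 196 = 868.52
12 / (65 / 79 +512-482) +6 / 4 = 9201 / 4870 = 1.89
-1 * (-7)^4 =-2401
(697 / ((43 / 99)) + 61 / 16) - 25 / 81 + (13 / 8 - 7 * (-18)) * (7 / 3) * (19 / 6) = 71087521 / 27864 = 2551.23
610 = 610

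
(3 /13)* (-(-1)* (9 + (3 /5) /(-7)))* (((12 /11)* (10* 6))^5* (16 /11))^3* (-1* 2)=-854554729679171302784221049153126400000000000000 /38919421194445620367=-21957025655898730551743240000.00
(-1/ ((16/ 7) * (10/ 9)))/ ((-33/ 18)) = 189/ 880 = 0.21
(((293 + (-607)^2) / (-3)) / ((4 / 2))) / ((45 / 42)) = -860398 / 15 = -57359.87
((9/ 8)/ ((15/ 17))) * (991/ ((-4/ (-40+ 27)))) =657033/ 160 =4106.46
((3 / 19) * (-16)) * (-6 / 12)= 24 / 19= 1.26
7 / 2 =3.50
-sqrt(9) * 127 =-381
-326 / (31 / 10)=-3260 / 31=-105.16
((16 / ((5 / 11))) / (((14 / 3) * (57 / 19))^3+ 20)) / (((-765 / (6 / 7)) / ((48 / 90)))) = -704 / 92507625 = -0.00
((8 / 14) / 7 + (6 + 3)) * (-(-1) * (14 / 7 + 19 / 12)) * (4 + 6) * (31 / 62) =95675 / 588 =162.71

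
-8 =-8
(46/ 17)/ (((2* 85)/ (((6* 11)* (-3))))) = -4554/ 1445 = -3.15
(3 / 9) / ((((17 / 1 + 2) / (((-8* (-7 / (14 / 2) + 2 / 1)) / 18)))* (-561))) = 4 / 287793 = 0.00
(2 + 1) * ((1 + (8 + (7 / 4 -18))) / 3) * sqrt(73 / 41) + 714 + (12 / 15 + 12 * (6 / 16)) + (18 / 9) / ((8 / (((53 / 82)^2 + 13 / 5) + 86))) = 731.88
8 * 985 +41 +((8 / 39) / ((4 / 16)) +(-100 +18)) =305753 / 39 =7839.82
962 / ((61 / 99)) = 95238 / 61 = 1561.28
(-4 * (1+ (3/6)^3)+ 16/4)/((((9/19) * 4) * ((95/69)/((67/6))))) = -1541/720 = -2.14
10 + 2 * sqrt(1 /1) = 12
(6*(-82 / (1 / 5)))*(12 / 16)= -1845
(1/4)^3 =0.02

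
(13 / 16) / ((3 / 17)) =221 / 48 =4.60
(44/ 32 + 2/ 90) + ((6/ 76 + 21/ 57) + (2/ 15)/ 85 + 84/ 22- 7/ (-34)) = 37542427/ 6395400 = 5.87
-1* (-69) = 69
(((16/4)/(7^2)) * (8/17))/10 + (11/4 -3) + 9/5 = 25887/16660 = 1.55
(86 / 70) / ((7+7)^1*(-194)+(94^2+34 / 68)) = 86 / 428435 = 0.00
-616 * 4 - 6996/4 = -4213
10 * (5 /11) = 50 /11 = 4.55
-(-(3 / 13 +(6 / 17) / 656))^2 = -281132289 / 5254510144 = -0.05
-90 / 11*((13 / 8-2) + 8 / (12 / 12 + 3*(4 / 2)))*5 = -9675 / 308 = -31.41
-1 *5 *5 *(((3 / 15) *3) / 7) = -2.14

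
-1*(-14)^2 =-196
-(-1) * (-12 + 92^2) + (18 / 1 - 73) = 8397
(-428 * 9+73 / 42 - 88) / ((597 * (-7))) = 165407 / 175518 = 0.94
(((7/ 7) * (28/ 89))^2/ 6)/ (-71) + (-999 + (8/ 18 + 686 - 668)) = -4963101751/ 5061519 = -980.56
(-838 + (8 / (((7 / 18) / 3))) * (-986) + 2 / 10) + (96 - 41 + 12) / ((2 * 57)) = -246133117 / 3990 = -61687.50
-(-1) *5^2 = 25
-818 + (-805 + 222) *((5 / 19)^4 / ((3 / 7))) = -322358359 / 390963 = -824.52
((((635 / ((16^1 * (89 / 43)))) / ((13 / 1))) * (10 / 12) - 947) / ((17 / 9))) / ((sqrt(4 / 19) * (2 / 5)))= -1575729885 * sqrt(19) / 2517632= -2728.14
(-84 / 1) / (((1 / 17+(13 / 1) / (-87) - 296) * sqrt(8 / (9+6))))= 31059 * sqrt(30) / 437918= 0.39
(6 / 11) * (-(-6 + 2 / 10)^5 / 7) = 123066894 / 240625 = 511.45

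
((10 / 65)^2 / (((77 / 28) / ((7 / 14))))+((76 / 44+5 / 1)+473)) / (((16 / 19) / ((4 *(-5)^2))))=423614975 / 7436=56968.12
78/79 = 0.99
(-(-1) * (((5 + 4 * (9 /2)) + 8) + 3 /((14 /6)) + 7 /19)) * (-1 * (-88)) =382184 /133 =2873.56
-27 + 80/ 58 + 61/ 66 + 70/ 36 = -65321/ 2871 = -22.75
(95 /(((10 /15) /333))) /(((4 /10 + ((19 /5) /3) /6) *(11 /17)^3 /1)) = 4196414385 /14641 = 286620.75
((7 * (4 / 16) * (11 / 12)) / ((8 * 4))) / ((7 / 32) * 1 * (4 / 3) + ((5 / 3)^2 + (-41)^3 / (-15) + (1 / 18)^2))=10395 / 953401024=0.00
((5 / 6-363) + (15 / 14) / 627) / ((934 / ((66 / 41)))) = -1589542 / 2546551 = -0.62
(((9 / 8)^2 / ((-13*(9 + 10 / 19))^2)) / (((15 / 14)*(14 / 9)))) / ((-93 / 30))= -87723 / 5492316128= -0.00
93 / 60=31 / 20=1.55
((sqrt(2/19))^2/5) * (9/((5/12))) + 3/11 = 3801/5225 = 0.73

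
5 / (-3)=-5 / 3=-1.67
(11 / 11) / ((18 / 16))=8 / 9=0.89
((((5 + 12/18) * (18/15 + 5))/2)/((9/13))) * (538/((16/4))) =1842919/540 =3412.81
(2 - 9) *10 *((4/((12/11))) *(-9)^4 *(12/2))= -10103940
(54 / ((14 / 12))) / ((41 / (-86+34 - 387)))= -142236 / 287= -495.60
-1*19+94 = 75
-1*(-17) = 17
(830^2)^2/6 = 237291605000/3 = 79097201666.67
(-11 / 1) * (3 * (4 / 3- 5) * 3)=363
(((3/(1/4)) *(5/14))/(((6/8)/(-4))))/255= -32/357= -0.09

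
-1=-1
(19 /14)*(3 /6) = 0.68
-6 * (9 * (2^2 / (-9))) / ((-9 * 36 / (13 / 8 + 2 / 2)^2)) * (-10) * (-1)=-245 / 48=-5.10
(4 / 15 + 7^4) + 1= 2402.27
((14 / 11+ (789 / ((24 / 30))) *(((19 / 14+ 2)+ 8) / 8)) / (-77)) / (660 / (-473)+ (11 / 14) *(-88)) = 296961311 / 1150944256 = 0.26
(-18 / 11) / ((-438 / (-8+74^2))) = 16404 / 803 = 20.43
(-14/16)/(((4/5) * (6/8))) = -35/24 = -1.46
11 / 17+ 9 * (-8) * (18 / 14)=-10939 / 119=-91.92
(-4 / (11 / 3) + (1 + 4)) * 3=129 / 11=11.73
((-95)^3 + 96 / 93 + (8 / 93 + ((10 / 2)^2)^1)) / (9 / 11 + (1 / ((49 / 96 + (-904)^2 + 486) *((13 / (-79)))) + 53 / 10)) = -8950414244205270980 / 63871542081417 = -140131.49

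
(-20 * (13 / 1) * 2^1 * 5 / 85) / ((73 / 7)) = -3640 / 1241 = -2.93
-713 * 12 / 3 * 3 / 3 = -2852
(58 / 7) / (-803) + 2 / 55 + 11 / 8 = 315011 / 224840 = 1.40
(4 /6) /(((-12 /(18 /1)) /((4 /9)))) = -4 /9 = -0.44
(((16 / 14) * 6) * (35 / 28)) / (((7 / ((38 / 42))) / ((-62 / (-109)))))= 23560 / 37387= 0.63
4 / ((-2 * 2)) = -1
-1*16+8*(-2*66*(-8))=8432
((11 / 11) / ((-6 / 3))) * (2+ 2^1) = -2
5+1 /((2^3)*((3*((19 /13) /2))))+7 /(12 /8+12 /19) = 51347 /6156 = 8.34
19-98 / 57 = 17.28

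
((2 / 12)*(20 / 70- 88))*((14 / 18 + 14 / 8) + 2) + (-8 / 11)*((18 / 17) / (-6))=-9339523 / 141372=-66.06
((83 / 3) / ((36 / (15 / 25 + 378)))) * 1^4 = 52373 / 180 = 290.96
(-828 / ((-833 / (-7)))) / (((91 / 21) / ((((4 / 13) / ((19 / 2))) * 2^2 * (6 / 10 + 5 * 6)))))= -715392 / 112385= -6.37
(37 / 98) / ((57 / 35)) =185 / 798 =0.23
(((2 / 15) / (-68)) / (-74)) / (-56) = -1 / 2113440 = -0.00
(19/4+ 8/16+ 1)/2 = 25/8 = 3.12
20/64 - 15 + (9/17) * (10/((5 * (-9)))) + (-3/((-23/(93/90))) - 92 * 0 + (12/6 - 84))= -3023849/31280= -96.67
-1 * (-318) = 318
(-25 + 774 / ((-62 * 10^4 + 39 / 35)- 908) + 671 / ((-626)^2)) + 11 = -14.00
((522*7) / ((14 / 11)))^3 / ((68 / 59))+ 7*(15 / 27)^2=113093230036169 / 5508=20532539948.47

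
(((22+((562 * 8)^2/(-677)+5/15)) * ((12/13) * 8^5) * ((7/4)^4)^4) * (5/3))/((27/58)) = -292001805951282174407905/11679842304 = -25000492160008.03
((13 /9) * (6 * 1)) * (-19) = -494 /3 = -164.67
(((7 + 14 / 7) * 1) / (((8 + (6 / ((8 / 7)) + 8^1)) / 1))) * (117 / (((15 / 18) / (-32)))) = -1902.83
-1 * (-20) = 20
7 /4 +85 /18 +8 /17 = 4249 /612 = 6.94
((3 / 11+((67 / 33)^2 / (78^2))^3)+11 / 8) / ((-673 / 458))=-109741797129686086051861 / 97867010871581168584224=-1.12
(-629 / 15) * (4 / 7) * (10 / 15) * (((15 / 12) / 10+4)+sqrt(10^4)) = -74851 / 45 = -1663.36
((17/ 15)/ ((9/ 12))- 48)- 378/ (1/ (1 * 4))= -70132/ 45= -1558.49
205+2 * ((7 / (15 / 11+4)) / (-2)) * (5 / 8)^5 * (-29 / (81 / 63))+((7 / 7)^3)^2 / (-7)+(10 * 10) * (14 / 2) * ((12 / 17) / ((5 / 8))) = 2066959234189 / 2070577152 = 998.25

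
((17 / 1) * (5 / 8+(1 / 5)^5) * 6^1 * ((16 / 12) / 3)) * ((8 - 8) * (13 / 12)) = 0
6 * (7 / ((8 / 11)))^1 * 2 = 231 / 2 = 115.50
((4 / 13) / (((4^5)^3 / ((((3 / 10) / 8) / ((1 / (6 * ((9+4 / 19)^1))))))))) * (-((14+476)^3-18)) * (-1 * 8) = 18529714665 / 33151778816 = 0.56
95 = 95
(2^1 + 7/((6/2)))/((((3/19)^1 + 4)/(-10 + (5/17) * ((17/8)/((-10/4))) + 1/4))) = -2470/237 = -10.42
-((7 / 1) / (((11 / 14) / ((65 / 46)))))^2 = -158.48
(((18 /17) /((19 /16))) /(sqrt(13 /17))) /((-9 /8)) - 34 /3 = -34 /3 - 256 * sqrt(221) /4199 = -12.24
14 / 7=2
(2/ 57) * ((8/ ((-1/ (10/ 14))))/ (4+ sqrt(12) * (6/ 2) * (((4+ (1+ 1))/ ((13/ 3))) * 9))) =1690/ 35307111 - 10530 * sqrt(3)/ 11769037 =-0.00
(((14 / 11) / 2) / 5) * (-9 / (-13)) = 63 / 715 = 0.09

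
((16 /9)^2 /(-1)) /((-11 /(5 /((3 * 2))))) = 640 /2673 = 0.24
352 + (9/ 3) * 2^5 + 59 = 507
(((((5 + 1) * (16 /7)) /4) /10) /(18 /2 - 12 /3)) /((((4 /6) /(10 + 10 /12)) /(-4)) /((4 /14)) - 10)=-0.01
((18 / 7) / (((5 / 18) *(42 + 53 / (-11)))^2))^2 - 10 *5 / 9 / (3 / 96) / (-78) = 685756646057525984 / 300799039997649375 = 2.28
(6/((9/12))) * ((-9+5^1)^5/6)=-4096/3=-1365.33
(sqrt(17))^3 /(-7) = -17* sqrt(17) /7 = -10.01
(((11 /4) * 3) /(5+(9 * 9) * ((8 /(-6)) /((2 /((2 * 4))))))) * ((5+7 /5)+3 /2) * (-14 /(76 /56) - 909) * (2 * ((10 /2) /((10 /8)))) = 1122.56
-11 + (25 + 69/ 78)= 387/ 26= 14.88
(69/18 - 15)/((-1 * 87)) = 67/522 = 0.13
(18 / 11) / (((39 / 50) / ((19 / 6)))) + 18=3524 / 143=24.64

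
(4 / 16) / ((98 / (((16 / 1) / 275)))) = 2 / 13475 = 0.00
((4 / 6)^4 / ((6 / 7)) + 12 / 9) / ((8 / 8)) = 380 / 243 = 1.56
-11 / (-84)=11 / 84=0.13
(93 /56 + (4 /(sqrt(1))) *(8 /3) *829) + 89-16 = 1498111 /168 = 8917.33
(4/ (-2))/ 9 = -2/ 9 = -0.22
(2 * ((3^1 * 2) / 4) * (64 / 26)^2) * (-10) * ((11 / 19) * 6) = -2027520 / 3211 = -631.43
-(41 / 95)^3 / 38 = -68921 / 32580250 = -0.00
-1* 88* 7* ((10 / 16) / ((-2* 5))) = 77 / 2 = 38.50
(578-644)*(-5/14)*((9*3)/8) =4455/56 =79.55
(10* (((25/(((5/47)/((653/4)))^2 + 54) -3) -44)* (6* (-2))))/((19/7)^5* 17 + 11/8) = 6365386125768043360/2856339782277704589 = 2.23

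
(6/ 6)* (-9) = -9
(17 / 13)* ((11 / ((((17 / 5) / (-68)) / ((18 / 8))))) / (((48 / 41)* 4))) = -115005 / 832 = -138.23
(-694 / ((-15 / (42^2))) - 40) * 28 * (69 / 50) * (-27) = -10638117504 / 125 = -85104940.03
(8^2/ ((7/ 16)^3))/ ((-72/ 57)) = -622592/ 1029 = -605.05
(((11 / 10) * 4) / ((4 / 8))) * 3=132 / 5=26.40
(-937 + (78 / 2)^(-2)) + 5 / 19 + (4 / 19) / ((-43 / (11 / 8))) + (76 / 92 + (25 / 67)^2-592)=-392029587838607 / 256601214558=-1527.78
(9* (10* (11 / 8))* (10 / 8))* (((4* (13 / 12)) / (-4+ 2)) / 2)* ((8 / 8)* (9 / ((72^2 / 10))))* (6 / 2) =-17875 / 2048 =-8.73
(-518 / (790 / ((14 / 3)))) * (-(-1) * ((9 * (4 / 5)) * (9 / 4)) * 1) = -97902 / 1975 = -49.57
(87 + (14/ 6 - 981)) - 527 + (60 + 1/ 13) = -52985/ 39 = -1358.59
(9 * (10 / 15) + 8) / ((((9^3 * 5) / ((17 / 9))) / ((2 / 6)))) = 238 / 98415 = 0.00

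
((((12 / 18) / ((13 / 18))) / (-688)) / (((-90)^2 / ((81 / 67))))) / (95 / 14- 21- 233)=0.00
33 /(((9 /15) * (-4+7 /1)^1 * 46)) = 55 /138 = 0.40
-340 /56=-85 /14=-6.07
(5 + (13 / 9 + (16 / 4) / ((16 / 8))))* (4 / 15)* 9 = 20.27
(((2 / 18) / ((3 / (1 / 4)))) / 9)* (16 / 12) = 1 / 729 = 0.00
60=60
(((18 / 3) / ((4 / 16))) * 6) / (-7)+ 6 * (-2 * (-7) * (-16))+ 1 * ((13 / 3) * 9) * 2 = -9006 / 7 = -1286.57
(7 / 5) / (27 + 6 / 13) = 13 / 255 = 0.05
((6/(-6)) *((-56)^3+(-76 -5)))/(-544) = -175697/544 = -322.97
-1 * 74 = -74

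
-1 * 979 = -979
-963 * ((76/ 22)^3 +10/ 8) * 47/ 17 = -10235458323/ 90508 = -113088.99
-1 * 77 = -77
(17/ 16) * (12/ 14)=51/ 56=0.91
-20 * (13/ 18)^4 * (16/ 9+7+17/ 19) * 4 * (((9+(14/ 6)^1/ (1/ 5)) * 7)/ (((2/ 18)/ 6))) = -205021139960/ 124659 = -1644655.74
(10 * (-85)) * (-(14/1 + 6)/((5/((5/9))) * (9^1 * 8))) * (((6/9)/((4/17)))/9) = 8.26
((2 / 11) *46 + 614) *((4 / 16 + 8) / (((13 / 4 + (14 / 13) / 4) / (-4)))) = -355992 / 61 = -5835.93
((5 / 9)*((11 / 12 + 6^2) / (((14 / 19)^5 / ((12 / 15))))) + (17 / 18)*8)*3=1206627953 / 4840416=249.28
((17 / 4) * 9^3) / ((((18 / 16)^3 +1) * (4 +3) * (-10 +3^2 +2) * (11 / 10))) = 166.01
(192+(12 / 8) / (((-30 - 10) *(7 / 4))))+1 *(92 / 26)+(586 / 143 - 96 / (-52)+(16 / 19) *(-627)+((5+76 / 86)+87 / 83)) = -319.61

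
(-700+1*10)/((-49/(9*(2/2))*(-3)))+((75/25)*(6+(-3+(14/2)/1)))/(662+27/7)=-9637980/228389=-42.20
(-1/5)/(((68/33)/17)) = -33/20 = -1.65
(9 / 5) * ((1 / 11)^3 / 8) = 9 / 53240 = 0.00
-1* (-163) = 163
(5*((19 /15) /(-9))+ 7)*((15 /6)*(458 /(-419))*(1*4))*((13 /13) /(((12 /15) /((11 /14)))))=-5352875 /79191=-67.59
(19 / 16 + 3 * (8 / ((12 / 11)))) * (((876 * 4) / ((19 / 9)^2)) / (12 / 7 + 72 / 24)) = 15356061 / 3971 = 3867.05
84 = 84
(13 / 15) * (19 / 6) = 247 / 90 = 2.74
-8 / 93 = -0.09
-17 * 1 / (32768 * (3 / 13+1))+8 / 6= 2096489 / 1572864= 1.33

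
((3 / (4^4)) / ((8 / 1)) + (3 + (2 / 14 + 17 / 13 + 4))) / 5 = 315037 / 186368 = 1.69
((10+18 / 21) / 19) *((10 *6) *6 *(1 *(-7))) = -1440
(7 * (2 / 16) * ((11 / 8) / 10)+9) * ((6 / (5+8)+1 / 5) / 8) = 19307 / 25600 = 0.75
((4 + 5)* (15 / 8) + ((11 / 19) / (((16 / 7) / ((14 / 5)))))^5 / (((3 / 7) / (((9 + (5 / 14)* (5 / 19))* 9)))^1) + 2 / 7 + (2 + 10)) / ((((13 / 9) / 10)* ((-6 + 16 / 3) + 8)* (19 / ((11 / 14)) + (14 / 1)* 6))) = 115498941025602127527 / 208674752654950400000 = 0.55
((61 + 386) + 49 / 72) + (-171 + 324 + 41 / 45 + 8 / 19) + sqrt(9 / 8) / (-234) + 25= 627.01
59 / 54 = 1.09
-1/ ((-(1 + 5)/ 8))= 4/ 3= 1.33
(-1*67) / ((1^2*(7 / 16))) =-1072 / 7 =-153.14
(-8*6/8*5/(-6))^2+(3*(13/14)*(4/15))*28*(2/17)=2333/85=27.45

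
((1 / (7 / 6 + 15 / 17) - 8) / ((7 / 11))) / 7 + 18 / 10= 529 / 4655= 0.11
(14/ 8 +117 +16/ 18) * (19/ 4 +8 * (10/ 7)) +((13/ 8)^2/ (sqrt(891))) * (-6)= 650357/ 336 - 169 * sqrt(11)/ 1056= 1935.06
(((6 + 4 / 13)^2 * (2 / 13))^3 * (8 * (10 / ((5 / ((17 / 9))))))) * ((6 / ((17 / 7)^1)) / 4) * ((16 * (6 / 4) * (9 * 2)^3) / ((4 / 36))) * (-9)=-48535943761.42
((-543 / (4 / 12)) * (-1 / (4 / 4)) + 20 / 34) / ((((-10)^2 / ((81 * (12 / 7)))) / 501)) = 3372646329 / 2975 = 1133662.63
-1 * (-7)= 7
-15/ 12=-5/ 4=-1.25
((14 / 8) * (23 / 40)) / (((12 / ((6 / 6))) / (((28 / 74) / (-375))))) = -1127 / 13320000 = -0.00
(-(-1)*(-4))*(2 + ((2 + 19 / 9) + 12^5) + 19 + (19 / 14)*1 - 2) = -62711830 / 63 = -995425.87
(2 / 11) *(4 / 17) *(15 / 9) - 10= -5570 / 561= -9.93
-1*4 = -4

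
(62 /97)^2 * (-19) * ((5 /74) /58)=-0.01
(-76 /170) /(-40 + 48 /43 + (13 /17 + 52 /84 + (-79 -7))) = 17157 /4739620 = 0.00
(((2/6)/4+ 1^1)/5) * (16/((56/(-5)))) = -13/42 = -0.31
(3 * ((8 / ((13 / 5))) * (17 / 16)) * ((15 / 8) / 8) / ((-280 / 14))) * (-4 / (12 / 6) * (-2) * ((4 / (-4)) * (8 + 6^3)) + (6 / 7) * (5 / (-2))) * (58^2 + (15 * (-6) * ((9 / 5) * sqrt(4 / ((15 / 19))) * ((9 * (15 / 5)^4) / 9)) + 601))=1466914275 / 3584 - 2103699357 * sqrt(285) / 11648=-2639685.89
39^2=1521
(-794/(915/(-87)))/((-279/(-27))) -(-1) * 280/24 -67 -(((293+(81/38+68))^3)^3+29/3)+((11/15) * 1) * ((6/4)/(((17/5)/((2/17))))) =-49566460540199210689567043466609794330727049/451452170620225845760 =-109793381815182143424839.70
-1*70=-70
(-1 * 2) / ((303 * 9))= -2 / 2727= -0.00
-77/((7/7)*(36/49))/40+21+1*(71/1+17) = 153187/1440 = 106.38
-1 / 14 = -0.07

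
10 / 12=0.83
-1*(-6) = 6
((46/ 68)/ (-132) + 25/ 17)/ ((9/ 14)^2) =322273/ 90882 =3.55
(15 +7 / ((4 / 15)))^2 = 27225 / 16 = 1701.56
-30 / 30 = -1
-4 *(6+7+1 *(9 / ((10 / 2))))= -59.20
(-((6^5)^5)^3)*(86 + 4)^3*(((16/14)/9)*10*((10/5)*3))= -893449551230085272657162386447188991141428865008008715703418880000/7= -127635650175726467522451800000000000000000000000000000000000000000.00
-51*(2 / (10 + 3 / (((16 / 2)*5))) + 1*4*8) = -661776 / 403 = -1642.12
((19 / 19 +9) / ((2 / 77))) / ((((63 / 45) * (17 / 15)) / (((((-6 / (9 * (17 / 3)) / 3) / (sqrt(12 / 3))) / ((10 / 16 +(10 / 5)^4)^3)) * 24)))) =-16896000 / 679912093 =-0.02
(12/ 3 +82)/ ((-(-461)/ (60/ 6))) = 860/ 461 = 1.87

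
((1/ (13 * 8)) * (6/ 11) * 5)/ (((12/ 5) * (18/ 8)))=25/ 5148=0.00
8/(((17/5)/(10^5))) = 4000000/17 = 235294.12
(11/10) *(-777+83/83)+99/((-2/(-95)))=3848.90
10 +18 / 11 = 128 / 11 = 11.64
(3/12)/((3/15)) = 5/4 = 1.25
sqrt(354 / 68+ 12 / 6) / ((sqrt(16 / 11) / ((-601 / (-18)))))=4207 *sqrt(1870) / 2448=74.32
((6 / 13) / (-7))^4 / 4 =0.00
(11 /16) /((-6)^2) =0.02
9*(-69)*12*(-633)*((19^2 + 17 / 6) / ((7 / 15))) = 25743660570 / 7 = 3677665795.71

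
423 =423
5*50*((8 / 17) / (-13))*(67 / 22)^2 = -2244500 / 26741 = -83.93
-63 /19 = -3.32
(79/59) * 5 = 395/59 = 6.69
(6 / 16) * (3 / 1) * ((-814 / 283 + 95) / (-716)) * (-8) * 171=40123269 / 202628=198.01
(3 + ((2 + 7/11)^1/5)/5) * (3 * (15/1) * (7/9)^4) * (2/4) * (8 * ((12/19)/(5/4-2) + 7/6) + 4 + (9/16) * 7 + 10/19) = 940133159/3324240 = 282.81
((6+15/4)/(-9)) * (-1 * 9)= 39/4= 9.75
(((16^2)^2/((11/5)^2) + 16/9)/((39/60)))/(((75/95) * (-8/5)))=-700507960/42471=-16493.79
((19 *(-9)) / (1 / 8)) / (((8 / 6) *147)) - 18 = -1224 / 49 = -24.98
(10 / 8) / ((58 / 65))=325 / 232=1.40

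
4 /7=0.57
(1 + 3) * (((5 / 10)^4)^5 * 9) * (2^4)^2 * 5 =45 / 1024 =0.04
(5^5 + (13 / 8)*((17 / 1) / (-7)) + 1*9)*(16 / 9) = 350566 / 63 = 5564.54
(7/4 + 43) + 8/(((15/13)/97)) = 43037/60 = 717.28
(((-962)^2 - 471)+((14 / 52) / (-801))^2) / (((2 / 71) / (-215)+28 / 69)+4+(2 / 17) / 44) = 26339470197874108364705 / 125531595927702198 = 209823.43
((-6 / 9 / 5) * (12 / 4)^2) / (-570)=1 / 475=0.00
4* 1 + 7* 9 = 67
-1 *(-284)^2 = -80656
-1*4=-4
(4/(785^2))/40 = 1/6162250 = 0.00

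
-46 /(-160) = 23 /80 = 0.29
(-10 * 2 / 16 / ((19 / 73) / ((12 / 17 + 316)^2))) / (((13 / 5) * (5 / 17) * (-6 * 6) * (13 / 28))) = 18515737520 / 491283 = 37688.54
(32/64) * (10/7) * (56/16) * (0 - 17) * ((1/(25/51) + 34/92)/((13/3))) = -141321/5980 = -23.63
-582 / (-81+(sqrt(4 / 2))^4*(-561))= 0.25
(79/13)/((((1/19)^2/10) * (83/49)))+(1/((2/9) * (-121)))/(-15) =16908918337/1305590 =12951.17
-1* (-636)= 636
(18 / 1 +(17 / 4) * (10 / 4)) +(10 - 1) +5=341 / 8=42.62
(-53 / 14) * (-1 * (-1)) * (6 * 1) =-22.71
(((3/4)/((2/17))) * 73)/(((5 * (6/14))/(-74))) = -321419/20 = -16070.95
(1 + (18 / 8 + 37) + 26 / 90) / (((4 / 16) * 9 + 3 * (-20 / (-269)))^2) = 2112072868 / 318641445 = 6.63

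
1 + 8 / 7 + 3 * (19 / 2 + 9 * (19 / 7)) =1455 / 14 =103.93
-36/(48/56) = -42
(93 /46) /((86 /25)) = 2325 /3956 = 0.59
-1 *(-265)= 265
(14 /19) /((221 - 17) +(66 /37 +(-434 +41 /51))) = -26418 /8153413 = -0.00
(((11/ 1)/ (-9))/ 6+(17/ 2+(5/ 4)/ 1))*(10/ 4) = 5155/ 216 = 23.87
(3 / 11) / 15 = 1 / 55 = 0.02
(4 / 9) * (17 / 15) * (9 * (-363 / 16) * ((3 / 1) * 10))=-6171 / 2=-3085.50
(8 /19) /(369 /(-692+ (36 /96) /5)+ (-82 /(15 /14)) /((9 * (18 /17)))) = -134510220 /2736052877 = -0.05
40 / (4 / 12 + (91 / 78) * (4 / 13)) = 520 / 9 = 57.78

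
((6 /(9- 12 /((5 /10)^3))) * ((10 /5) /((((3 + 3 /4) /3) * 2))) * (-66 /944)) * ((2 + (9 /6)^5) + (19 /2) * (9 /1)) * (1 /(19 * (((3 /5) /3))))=100419 /1040288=0.10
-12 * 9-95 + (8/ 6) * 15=-183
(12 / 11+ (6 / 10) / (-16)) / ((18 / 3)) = 309 / 1760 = 0.18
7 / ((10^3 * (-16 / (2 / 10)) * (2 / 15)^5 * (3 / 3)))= -8505 / 4096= -2.08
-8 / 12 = -2 / 3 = -0.67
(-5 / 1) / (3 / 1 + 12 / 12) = -1.25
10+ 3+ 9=22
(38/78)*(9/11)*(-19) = -1083/143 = -7.57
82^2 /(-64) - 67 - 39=-3377 /16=-211.06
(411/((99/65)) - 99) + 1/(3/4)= 1894/11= 172.18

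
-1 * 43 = -43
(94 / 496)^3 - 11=-167679089 / 15252992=-10.99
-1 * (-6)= 6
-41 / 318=-0.13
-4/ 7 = -0.57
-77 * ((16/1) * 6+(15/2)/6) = -29953/4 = -7488.25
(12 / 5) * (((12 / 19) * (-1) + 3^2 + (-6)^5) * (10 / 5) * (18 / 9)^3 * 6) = -1789662.32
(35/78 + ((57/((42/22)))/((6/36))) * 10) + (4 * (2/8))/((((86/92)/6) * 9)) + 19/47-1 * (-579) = 872471843/367822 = 2371.99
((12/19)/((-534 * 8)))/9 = -1/60876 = -0.00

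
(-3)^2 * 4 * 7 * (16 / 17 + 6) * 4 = 118944 / 17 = 6996.71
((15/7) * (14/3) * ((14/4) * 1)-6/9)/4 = 8.58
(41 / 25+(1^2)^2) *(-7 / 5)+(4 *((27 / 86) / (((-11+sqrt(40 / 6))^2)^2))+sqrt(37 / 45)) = -2.79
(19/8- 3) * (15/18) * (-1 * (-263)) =-136.98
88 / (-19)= -88 / 19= -4.63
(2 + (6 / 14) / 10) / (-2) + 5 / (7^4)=-48949 / 48020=-1.02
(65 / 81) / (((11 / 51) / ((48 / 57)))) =17680 / 5643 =3.13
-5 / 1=-5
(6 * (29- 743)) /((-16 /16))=4284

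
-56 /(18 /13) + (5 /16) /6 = -11633 /288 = -40.39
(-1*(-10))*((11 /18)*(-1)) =-55 /9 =-6.11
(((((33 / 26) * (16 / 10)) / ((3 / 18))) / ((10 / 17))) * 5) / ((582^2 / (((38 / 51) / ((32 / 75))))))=1045 / 1957072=0.00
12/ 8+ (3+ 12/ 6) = 6.50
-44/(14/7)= -22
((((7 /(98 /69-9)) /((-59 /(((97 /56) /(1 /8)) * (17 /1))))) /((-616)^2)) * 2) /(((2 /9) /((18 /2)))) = 9216261 /11708873792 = 0.00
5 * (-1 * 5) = -25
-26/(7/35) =-130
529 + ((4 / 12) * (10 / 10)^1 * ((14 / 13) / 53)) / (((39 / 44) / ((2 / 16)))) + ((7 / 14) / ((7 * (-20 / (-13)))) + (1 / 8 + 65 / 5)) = 542.17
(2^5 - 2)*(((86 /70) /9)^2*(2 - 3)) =-3698 /6615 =-0.56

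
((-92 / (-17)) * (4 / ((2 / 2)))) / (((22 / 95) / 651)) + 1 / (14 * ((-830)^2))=109750532808187 / 1803540200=60852.83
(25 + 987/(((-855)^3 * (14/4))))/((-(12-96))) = 5208553031/17500738500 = 0.30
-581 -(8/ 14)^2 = -28485/ 49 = -581.33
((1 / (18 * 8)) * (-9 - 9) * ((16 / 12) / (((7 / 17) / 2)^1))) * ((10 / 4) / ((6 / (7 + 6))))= -1105 / 252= -4.38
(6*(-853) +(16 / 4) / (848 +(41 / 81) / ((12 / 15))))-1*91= -5209.00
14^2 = 196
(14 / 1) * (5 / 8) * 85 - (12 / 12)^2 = 2971 / 4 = 742.75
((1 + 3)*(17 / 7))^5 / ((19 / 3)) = 4361800704 / 319333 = 13659.10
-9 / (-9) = 1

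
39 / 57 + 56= 1077 / 19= 56.68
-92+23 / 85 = -7797 / 85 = -91.73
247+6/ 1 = 253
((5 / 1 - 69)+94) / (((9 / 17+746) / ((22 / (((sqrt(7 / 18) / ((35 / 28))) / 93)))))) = 3912975 * sqrt(14) / 88837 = 164.81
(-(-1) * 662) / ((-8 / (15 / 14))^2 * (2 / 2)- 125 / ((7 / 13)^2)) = -7298550 / 4138469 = -1.76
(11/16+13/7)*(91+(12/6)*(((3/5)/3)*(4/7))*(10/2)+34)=251655/784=320.99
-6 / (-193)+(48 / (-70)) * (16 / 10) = -36006 / 33775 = -1.07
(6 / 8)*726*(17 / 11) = 1683 / 2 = 841.50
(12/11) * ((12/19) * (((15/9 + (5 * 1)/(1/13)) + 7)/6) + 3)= 2452/209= 11.73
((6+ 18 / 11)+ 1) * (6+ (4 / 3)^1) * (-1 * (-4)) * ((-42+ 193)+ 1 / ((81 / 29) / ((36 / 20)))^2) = 46605632 / 1215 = 38358.54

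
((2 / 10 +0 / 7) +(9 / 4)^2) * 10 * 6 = 315.75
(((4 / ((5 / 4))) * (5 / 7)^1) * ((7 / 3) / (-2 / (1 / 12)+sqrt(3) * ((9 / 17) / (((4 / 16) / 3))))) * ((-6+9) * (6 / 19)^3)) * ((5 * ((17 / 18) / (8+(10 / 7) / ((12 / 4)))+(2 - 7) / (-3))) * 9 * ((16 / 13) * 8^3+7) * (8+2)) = -8926301152800 / 658676629 - 2362844422800 * sqrt(3) / 658676629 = -19765.19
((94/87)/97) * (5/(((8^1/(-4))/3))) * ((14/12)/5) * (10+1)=-3619/16878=-0.21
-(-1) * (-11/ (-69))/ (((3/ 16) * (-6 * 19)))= -88/ 11799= -0.01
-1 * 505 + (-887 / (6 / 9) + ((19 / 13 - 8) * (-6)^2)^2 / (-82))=-34799959 / 13858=-2511.18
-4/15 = -0.27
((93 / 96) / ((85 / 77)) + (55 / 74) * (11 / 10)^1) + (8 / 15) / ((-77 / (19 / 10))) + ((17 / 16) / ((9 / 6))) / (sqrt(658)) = 17 * sqrt(658) / 15792 + 195512117 / 116239200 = 1.71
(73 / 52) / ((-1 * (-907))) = 73 / 47164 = 0.00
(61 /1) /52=61 /52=1.17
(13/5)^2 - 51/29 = 3626/725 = 5.00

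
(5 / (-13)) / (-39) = 5 / 507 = 0.01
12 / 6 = 2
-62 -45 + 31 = -76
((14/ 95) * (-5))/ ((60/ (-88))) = 308/ 285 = 1.08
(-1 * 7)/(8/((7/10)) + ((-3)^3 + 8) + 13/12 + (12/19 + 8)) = -11172/3421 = -3.27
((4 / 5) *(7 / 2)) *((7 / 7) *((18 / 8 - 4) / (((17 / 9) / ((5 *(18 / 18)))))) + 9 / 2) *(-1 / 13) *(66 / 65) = 2079 / 71825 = 0.03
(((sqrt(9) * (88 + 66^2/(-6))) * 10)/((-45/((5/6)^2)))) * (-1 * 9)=-2658.33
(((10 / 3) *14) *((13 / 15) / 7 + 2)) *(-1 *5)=-4460 / 9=-495.56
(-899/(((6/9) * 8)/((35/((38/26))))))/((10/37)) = -9080799/608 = -14935.52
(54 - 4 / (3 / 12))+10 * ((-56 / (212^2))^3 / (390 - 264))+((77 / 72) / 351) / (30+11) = 436348148464317121 / 11482823556267804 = 38.00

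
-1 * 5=-5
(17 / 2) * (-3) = -51 / 2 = -25.50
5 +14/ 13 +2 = 105/ 13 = 8.08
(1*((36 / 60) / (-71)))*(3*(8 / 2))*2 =-72 / 355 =-0.20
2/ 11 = 0.18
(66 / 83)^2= 4356 / 6889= 0.63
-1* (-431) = 431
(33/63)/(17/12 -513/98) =-0.14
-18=-18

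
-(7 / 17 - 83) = 1404 / 17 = 82.59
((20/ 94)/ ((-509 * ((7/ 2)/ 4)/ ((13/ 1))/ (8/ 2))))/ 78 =-160/ 502383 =-0.00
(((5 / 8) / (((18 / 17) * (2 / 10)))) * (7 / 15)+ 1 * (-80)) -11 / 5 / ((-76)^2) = -30653561 / 389880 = -78.62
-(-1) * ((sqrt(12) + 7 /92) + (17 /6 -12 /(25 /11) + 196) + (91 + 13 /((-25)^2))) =2 * sqrt(3) + 49102163 /172500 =288.11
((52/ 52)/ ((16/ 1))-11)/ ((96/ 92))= -4025/ 384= -10.48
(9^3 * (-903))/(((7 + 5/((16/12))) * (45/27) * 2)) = -91854/5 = -18370.80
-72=-72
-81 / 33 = -27 / 11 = -2.45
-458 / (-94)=229 / 47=4.87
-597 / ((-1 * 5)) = 597 / 5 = 119.40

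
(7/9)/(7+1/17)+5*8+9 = 53039/1080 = 49.11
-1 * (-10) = 10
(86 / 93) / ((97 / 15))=430 / 3007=0.14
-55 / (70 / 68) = -374 / 7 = -53.43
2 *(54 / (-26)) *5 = -20.77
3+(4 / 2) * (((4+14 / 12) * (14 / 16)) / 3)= 433 / 72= 6.01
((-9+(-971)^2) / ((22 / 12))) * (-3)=-1542816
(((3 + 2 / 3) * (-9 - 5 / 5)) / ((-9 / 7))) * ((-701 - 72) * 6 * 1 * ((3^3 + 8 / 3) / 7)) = -15135340 / 27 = -560568.15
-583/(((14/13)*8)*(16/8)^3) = -7579/896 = -8.46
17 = 17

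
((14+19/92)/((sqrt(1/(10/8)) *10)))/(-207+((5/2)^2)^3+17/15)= 15684 *sqrt(5)/845089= 0.04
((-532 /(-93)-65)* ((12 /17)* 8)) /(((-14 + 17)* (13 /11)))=-94.42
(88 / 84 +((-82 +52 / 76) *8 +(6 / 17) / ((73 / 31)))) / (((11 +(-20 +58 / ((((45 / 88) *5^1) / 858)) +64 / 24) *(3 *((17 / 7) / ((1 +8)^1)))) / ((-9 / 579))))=24114075600 / 37636001957377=0.00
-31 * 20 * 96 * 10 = -595200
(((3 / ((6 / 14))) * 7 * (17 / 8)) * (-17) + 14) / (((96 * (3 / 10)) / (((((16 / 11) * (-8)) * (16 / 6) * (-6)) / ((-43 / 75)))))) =19801.27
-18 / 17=-1.06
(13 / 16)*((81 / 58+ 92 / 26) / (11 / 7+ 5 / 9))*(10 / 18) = 1.05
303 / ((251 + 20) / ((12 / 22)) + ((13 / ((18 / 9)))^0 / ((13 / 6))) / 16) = 94536 / 155021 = 0.61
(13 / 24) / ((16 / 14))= 91 / 192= 0.47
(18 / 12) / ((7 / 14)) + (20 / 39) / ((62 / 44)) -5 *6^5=-47001853 / 1209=-38876.64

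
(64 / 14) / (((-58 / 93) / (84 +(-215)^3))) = 72848162.60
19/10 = 1.90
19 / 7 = 2.71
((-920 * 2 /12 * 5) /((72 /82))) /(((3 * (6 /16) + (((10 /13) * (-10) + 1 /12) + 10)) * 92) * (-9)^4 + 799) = -612950 /1490426217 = -0.00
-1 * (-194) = 194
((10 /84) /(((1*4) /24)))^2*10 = 5.10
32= 32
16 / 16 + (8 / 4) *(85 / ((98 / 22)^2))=22971 / 2401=9.57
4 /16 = 1 /4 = 0.25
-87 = -87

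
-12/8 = -3/2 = -1.50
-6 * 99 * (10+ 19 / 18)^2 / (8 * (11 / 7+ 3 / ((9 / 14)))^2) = -233.21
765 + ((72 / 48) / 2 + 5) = 3083 / 4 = 770.75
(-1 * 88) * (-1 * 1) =88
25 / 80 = 5 / 16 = 0.31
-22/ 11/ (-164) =1/ 82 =0.01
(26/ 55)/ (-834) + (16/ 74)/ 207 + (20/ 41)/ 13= 1185969643/ 31208778315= 0.04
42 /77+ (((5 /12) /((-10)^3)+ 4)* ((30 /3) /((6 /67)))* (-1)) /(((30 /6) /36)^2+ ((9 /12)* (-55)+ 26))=64854507 /2171290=29.87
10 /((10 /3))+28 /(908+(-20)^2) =988 /327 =3.02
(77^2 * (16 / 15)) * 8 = 758912 / 15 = 50594.13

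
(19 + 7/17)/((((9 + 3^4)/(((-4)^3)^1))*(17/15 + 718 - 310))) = -3520/104329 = -0.03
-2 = -2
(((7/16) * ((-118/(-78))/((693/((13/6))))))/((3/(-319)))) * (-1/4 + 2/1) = -11977/31104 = -0.39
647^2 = 418609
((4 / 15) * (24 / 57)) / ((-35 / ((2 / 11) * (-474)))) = 10112 / 36575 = 0.28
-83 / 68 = -1.22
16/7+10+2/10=437/35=12.49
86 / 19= 4.53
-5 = -5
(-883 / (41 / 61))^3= -156268562006647 / 68921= -2267357728.51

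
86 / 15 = 5.73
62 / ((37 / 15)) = 930 / 37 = 25.14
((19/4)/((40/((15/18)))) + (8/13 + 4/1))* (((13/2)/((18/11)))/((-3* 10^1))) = -129437/207360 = -0.62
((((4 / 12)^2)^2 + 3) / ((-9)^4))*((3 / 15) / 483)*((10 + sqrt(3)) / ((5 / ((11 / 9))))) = 2684*sqrt(3) / 57754350675 + 5368 / 11550870135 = 0.00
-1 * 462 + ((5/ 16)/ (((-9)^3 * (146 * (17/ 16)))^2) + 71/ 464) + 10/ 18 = -175183009864052777/ 379766454638544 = -461.29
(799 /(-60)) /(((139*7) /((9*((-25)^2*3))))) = -898875 /3892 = -230.95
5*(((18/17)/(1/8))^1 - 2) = 550/17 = 32.35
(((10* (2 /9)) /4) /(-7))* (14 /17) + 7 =1061 /153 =6.93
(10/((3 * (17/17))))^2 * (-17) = -1700/9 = -188.89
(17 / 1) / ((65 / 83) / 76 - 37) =-107236 / 233331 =-0.46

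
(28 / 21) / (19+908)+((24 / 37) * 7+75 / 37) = 675931 / 102897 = 6.57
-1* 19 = -19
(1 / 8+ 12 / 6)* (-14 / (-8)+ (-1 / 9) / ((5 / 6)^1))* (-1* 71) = -117079 / 480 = -243.91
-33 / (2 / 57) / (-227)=1881 / 454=4.14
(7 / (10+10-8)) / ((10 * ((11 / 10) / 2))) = 7 / 66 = 0.11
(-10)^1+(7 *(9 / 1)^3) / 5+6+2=5093 / 5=1018.60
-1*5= -5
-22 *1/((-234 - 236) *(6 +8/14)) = 77/10810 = 0.01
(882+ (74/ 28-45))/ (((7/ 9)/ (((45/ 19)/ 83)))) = 4760775/ 154546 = 30.80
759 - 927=-168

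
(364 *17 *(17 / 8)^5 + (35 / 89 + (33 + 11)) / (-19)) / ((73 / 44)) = 40857089775667 / 252811264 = 161611.03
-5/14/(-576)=5/8064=0.00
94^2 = 8836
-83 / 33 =-2.52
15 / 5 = 3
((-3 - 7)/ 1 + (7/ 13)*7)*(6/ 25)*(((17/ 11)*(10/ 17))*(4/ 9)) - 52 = -37612/ 715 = -52.60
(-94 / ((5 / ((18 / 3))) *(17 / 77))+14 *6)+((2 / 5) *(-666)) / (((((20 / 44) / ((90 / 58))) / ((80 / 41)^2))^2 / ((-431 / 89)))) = 3910291710439330368 / 17977957732565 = 217504.78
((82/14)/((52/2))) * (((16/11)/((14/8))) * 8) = 10496/7007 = 1.50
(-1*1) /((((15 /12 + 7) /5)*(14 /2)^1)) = -20 /231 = -0.09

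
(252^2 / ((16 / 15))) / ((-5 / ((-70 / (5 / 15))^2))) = -525098700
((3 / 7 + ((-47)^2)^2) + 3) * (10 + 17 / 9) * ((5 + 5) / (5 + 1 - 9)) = -36548836370 / 189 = -193380086.61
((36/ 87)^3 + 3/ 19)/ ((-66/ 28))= -494662/ 5097301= -0.10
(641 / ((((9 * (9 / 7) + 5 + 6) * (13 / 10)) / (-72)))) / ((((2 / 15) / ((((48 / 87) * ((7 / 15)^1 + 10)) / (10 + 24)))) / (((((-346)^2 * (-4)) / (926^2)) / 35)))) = 3469783418496 / 108537382759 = 31.97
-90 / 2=-45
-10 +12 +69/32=133/32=4.16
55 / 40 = 11 / 8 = 1.38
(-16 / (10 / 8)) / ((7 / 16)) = -1024 / 35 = -29.26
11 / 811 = 0.01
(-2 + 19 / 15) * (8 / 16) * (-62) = 341 / 15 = 22.73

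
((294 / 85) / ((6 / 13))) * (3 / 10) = 1911 / 850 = 2.25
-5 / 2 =-2.50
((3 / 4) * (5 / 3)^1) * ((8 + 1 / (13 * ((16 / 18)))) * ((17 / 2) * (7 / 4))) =500395 / 3328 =150.36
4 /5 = 0.80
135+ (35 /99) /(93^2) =115593920 /856251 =135.00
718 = 718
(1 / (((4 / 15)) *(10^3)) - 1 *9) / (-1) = 7197 / 800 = 9.00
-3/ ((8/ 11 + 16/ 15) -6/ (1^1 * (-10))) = -99/ 79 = -1.25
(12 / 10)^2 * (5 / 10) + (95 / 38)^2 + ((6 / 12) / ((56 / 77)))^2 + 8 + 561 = 3689233 / 6400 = 576.44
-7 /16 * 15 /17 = -0.39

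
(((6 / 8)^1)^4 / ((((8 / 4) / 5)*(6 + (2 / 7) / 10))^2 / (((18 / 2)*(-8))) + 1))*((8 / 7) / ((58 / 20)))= 15946875 / 117561128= 0.14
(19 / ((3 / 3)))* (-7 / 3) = -133 / 3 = -44.33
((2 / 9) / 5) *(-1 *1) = -2 / 45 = -0.04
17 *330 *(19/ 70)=1522.71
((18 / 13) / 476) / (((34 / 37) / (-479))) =-159507 / 105196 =-1.52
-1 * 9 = -9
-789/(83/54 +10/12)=-332.86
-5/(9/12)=-20/3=-6.67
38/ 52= 19/ 26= 0.73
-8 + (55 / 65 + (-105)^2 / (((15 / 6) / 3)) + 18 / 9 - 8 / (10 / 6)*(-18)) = 865231 / 65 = 13311.25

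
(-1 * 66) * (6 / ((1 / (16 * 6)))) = -38016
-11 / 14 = -0.79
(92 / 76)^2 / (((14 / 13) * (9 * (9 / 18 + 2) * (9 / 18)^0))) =6877 / 113715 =0.06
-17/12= -1.42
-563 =-563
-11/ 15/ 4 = -11/ 60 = -0.18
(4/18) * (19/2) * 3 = 19/3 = 6.33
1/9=0.11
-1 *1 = -1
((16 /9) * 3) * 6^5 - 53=41419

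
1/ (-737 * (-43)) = 1/ 31691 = 0.00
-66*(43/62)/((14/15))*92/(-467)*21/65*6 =3524796/188201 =18.73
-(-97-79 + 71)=105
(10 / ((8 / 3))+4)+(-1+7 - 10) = 15 / 4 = 3.75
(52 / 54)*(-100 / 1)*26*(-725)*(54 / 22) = 49010000 / 11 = 4455454.55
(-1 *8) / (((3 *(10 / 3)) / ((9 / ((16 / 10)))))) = -9 / 2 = -4.50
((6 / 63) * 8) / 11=16 / 231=0.07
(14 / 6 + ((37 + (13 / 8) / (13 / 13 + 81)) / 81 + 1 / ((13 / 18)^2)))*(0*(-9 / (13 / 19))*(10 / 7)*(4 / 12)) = 0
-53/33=-1.61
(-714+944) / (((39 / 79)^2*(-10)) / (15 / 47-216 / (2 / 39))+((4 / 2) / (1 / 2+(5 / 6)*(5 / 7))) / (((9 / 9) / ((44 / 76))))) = 217.44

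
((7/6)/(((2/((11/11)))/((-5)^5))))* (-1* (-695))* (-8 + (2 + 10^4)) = -75970015625/6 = -12661669270.83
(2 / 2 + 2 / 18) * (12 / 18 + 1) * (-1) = -50 / 27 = -1.85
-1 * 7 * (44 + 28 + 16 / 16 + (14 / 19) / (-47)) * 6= -2737350 / 893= -3065.34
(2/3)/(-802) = -1/1203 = -0.00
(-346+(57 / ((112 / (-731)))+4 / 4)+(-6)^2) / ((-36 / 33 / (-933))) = -260936775 / 448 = -582448.16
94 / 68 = 47 / 34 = 1.38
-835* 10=-8350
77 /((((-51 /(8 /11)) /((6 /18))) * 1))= -56 /153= -0.37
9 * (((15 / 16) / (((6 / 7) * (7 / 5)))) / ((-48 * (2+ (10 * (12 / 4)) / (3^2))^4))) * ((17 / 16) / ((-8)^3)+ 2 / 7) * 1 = -98809875 / 1924145348608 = -0.00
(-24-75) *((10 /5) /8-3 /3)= 297 /4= 74.25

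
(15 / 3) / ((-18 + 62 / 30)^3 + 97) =-16875 / 13324544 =-0.00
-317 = -317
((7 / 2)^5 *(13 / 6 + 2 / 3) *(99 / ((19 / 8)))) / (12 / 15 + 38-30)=4285785 / 608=7048.99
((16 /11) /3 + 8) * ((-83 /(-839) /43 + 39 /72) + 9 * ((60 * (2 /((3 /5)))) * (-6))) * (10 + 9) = -6218207125655 /3571623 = -1741003.21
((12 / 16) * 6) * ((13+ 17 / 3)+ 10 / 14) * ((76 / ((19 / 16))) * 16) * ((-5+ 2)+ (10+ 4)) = 6876672 / 7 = 982381.71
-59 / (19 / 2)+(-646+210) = -8402 / 19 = -442.21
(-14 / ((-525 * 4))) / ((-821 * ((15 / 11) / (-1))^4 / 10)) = -14641 / 623446875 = -0.00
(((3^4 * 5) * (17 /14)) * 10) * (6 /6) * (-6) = -206550 /7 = -29507.14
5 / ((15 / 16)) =5.33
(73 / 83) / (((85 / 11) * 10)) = 803 / 70550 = 0.01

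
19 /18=1.06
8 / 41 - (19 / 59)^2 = 13047 / 142721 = 0.09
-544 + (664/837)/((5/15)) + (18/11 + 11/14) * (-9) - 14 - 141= -30867581/42966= -718.42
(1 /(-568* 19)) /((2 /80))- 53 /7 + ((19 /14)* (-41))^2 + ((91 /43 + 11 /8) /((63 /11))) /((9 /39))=1897826442535 /613946088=3091.19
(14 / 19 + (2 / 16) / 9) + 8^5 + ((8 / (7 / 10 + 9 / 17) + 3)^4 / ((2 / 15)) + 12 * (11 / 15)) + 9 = 64608481061813033 / 686890713960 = 94059.33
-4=-4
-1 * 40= -40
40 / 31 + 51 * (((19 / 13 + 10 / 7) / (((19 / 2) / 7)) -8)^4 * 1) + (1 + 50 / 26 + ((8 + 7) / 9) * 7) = 20971958109985163 / 346155121533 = 60585.43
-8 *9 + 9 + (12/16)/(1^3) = -249/4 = -62.25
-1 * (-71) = 71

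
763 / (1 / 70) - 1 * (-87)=53497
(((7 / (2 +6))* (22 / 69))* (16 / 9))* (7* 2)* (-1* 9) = -4312 / 69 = -62.49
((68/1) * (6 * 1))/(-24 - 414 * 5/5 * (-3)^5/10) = 680/16727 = 0.04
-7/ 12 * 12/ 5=-7/ 5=-1.40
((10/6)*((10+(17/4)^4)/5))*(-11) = -946891/768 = -1232.93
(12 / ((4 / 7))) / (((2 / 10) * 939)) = 35 / 313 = 0.11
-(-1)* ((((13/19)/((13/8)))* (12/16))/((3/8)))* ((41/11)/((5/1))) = 656/1045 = 0.63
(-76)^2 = 5776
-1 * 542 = -542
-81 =-81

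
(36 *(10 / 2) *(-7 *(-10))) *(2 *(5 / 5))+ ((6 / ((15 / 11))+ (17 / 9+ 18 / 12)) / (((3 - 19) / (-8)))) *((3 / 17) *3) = 8568701 / 340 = 25202.06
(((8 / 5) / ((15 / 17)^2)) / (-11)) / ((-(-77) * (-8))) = 289 / 952875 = 0.00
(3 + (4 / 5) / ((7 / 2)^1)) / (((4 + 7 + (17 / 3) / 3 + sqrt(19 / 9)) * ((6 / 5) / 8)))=157296 / 92995- 4068 * sqrt(19) / 92995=1.50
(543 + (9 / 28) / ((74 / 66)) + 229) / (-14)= -800089 / 14504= -55.16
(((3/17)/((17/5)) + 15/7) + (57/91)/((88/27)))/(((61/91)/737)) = 370116777/141032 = 2624.35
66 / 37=1.78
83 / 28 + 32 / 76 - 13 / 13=1269 / 532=2.39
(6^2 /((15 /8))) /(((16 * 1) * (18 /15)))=1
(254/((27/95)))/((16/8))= 12065/27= 446.85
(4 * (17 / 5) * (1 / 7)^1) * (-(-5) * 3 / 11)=204 / 77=2.65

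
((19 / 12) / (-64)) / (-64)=19 / 49152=0.00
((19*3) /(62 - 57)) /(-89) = -57 /445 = -0.13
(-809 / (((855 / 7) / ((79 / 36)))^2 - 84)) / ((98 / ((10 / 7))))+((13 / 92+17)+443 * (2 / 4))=8853267744400 / 37099247871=238.64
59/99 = 0.60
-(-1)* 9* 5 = 45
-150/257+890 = 228580/257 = 889.42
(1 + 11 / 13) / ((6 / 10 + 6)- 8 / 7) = 840 / 2483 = 0.34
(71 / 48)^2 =5041 / 2304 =2.19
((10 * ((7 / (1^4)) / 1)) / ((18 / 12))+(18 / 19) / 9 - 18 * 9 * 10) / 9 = -89674 / 513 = -174.80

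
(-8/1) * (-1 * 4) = 32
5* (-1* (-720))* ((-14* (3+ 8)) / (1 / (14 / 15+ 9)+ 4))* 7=-946381.67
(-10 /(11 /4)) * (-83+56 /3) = 7720 /33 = 233.94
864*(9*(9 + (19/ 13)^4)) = 3012189120/ 28561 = 105465.11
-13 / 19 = -0.68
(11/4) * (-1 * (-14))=38.50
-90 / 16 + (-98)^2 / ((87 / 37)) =2838869 / 696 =4078.83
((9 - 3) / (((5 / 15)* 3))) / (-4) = -3 / 2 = -1.50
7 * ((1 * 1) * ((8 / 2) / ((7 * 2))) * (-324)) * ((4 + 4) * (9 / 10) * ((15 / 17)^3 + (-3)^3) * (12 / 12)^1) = 3015750528 / 24565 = 122766.15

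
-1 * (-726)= 726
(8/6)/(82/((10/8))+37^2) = 20/21519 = 0.00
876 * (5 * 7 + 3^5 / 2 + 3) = 139722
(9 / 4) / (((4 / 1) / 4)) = 9 / 4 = 2.25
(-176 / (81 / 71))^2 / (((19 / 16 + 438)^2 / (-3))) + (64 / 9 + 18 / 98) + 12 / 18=40169852556413 / 5291572735827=7.59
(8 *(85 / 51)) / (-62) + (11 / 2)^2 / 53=7013 / 19716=0.36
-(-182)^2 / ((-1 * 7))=4732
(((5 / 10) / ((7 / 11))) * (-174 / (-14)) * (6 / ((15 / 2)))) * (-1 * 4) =-7656 / 245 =-31.25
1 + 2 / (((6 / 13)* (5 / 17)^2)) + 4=4132 / 75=55.09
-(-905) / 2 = 905 / 2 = 452.50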